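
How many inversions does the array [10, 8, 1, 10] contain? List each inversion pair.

Finding inversions in [10, 8, 1, 10]:

(0, 1): arr[0]=10 > arr[1]=8
(0, 2): arr[0]=10 > arr[2]=1
(1, 2): arr[1]=8 > arr[2]=1

Total inversions: 3

The array has 3 inversion(s): (0,1), (0,2), (1,2). Each pair (i,j) satisfies i < j and arr[i] > arr[j].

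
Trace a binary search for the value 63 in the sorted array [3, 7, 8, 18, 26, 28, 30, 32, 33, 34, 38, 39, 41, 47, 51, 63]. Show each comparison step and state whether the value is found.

Binary search for 63 in [3, 7, 8, 18, 26, 28, 30, 32, 33, 34, 38, 39, 41, 47, 51, 63]:

lo=0, hi=15, mid=7, arr[mid]=32 -> 32 < 63, search right half
lo=8, hi=15, mid=11, arr[mid]=39 -> 39 < 63, search right half
lo=12, hi=15, mid=13, arr[mid]=47 -> 47 < 63, search right half
lo=14, hi=15, mid=14, arr[mid]=51 -> 51 < 63, search right half
lo=15, hi=15, mid=15, arr[mid]=63 -> Found target at index 15!

Binary search finds 63 at index 15 after 5 comparisons. The search repeatedly halves the search space by comparing with the middle element.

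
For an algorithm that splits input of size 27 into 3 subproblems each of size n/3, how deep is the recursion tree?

For divide and conquer with division factor 3:

Problem sizes at each level:
Level 0: 27
Level 1: 9
Level 2: 3
Level 3: 1

The root is level 0 and the size-1 base case is level 3 (the tree spans levels 0 through 3, i.e. 4 levels counting the root), so the depth is the number of divisions: log_3(27) = 3

The recursion tree depth is log_3(27) = 3. At each level, the problem size is divided by 3, so it takes 3 divisions to reduce to a base case of size 1. The algorithm makes 3 recursive calls at each level.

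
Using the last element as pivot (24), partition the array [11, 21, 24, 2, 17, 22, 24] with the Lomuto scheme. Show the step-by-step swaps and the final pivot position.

Lomuto partition with pivot = 24:

Initial array: [11, 21, 24, 2, 17, 22, 24]

arr[0]=11 <= 24: swap with position 0, array becomes [11, 21, 24, 2, 17, 22, 24]
arr[1]=21 <= 24: swap with position 1, array becomes [11, 21, 24, 2, 17, 22, 24]
arr[2]=24 <= 24: swap with position 2, array becomes [11, 21, 24, 2, 17, 22, 24]
arr[3]=2 <= 24: swap with position 3, array becomes [11, 21, 24, 2, 17, 22, 24]
arr[4]=17 <= 24: swap with position 4, array becomes [11, 21, 24, 2, 17, 22, 24]
arr[5]=22 <= 24: swap with position 5, array becomes [11, 21, 24, 2, 17, 22, 24]

Place pivot at position 6: [11, 21, 24, 2, 17, 22, 24]
Pivot position: 6

After partitioning with pivot 24, the array becomes [11, 21, 24, 2, 17, 22, 24]. The pivot is placed at index 6. All elements to the left of the pivot are <= 24, and all elements to the right are > 24.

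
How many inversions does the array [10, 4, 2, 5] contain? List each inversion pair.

Finding inversions in [10, 4, 2, 5]:

(0, 1): arr[0]=10 > arr[1]=4
(0, 2): arr[0]=10 > arr[2]=2
(0, 3): arr[0]=10 > arr[3]=5
(1, 2): arr[1]=4 > arr[2]=2

Total inversions: 4

The array has 4 inversion(s): (0,1), (0,2), (0,3), (1,2). Each pair (i,j) satisfies i < j and arr[i] > arr[j].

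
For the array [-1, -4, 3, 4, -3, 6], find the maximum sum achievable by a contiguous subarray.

Using Kadane's algorithm on [-1, -4, 3, 4, -3, 6]:

Scanning through the array:
Position 1 (value -4): max_ending_here = -4, max_so_far = -1
Position 2 (value 3): max_ending_here = 3, max_so_far = 3
Position 3 (value 4): max_ending_here = 7, max_so_far = 7
Position 4 (value -3): max_ending_here = 4, max_so_far = 7
Position 5 (value 6): max_ending_here = 10, max_so_far = 10

Maximum subarray: [3, 4, -3, 6]
Maximum sum: 10

The maximum subarray is [3, 4, -3, 6] with sum 10. This subarray runs from index 2 to index 5.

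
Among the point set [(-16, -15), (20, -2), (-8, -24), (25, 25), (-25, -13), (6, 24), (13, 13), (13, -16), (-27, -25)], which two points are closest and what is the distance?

Computing all pairwise distances among 9 points:

d((-16, -15), (20, -2)) = 38.2753
d((-16, -15), (-8, -24)) = 12.0416
d((-16, -15), (25, 25)) = 57.28
d((-16, -15), (-25, -13)) = 9.2195 <-- minimum
d((-16, -15), (6, 24)) = 44.7772
d((-16, -15), (13, 13)) = 40.3113
d((-16, -15), (13, -16)) = 29.0172
d((-16, -15), (-27, -25)) = 14.8661
d((20, -2), (-8, -24)) = 35.609
d((20, -2), (25, 25)) = 27.4591
d((20, -2), (-25, -13)) = 46.3249
d((20, -2), (6, 24)) = 29.5296
d((20, -2), (13, 13)) = 16.5529
d((20, -2), (13, -16)) = 15.6525
d((20, -2), (-27, -25)) = 52.3259
d((-8, -24), (25, 25)) = 59.0762
d((-8, -24), (-25, -13)) = 20.2485
d((-8, -24), (6, 24)) = 50.0
d((-8, -24), (13, 13)) = 42.5441
d((-8, -24), (13, -16)) = 22.4722
d((-8, -24), (-27, -25)) = 19.0263
d((25, 25), (-25, -13)) = 62.8013
d((25, 25), (6, 24)) = 19.0263
d((25, 25), (13, 13)) = 16.9706
d((25, 25), (13, -16)) = 42.72
d((25, 25), (-27, -25)) = 72.1388
d((-25, -13), (6, 24)) = 48.2701
d((-25, -13), (13, 13)) = 46.0435
d((-25, -13), (13, -16)) = 38.1182
d((-25, -13), (-27, -25)) = 12.1655
d((6, 24), (13, 13)) = 13.0384
d((6, 24), (13, -16)) = 40.6079
d((6, 24), (-27, -25)) = 59.0762
d((13, 13), (13, -16)) = 29.0
d((13, 13), (-27, -25)) = 55.1725
d((13, -16), (-27, -25)) = 41.0

Closest pair: (-16, -15) and (-25, -13) with distance 9.2195

The closest pair is (-16, -15) and (-25, -13) with Euclidean distance 9.2195. For 9 points, brute-force pairwise comparison is shown above. For large n, the divide-and-conquer algorithm (sort by x, recurse on halves, check the dividing strip) achieves O(n log n).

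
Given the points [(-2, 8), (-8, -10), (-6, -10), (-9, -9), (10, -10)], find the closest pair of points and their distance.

Computing all pairwise distances among 5 points:

d((-2, 8), (-8, -10)) = 18.9737
d((-2, 8), (-6, -10)) = 18.4391
d((-2, 8), (-9, -9)) = 18.3848
d((-2, 8), (10, -10)) = 21.6333
d((-8, -10), (-6, -10)) = 2.0
d((-8, -10), (-9, -9)) = 1.4142 <-- minimum
d((-8, -10), (10, -10)) = 18.0
d((-6, -10), (-9, -9)) = 3.1623
d((-6, -10), (10, -10)) = 16.0
d((-9, -9), (10, -10)) = 19.0263

Closest pair: (-8, -10) and (-9, -9) with distance 1.4142

The closest pair is (-8, -10) and (-9, -9) with Euclidean distance 1.4142. For 5 points, brute-force pairwise comparison is shown above. For large n, the divide-and-conquer algorithm (sort by x, recurse on halves, check the dividing strip) achieves O(n log n).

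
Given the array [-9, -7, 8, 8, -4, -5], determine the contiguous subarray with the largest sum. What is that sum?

Using Kadane's algorithm on [-9, -7, 8, 8, -4, -5]:

Scanning through the array:
Position 1 (value -7): max_ending_here = -7, max_so_far = -7
Position 2 (value 8): max_ending_here = 8, max_so_far = 8
Position 3 (value 8): max_ending_here = 16, max_so_far = 16
Position 4 (value -4): max_ending_here = 12, max_so_far = 16
Position 5 (value -5): max_ending_here = 7, max_so_far = 16

Maximum subarray: [8, 8]
Maximum sum: 16

The maximum subarray is [8, 8] with sum 16. This subarray runs from index 2 to index 3.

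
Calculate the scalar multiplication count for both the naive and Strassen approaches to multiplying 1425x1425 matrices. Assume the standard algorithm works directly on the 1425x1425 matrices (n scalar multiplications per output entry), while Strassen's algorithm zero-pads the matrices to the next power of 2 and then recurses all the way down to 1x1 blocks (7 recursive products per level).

Matrix multiplication for 1425x1425 matrices:

Strassen's algorithm requires power-of-2 dimensions. Pad 1425x1425 to 2048x2048 (next power of 2).

Standard algorithm: 1425^3 = 2893640625 multiplications
Strassen's algorithm: 7^(log2(2048)) = 7^11 = 1977326743 multiplications
Savings: 2893640625 - 1977326743 = 916313882 multiplications

Standard: 2893640625 multiplications (1425^3). Strassen: 1977326743 multiplications (7^11, after padding to 2048x2048). Strassen reduces 8 recursive multiplications to 7 at each level.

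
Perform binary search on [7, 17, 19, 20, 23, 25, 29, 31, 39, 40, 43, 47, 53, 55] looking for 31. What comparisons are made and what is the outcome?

Binary search for 31 in [7, 17, 19, 20, 23, 25, 29, 31, 39, 40, 43, 47, 53, 55]:

lo=0, hi=13, mid=6, arr[mid]=29 -> 29 < 31, search right half
lo=7, hi=13, mid=10, arr[mid]=43 -> 43 > 31, search left half
lo=7, hi=9, mid=8, arr[mid]=39 -> 39 > 31, search left half
lo=7, hi=7, mid=7, arr[mid]=31 -> Found target at index 7!

Binary search finds 31 at index 7 after 4 comparisons. The search repeatedly halves the search space by comparing with the middle element.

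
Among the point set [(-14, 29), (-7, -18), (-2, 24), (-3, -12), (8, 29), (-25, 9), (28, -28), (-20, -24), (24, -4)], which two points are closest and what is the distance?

Computing all pairwise distances among 9 points:

d((-14, 29), (-7, -18)) = 47.5184
d((-14, 29), (-2, 24)) = 13.0
d((-14, 29), (-3, -12)) = 42.45
d((-14, 29), (8, 29)) = 22.0
d((-14, 29), (-25, 9)) = 22.8254
d((-14, 29), (28, -28)) = 70.8025
d((-14, 29), (-20, -24)) = 53.3385
d((-14, 29), (24, -4)) = 50.3289
d((-7, -18), (-2, 24)) = 42.2966
d((-7, -18), (-3, -12)) = 7.2111 <-- minimum
d((-7, -18), (8, 29)) = 49.3356
d((-7, -18), (-25, 9)) = 32.45
d((-7, -18), (28, -28)) = 36.4005
d((-7, -18), (-20, -24)) = 14.3178
d((-7, -18), (24, -4)) = 34.0147
d((-2, 24), (-3, -12)) = 36.0139
d((-2, 24), (8, 29)) = 11.1803
d((-2, 24), (-25, 9)) = 27.4591
d((-2, 24), (28, -28)) = 60.0333
d((-2, 24), (-20, -24)) = 51.264
d((-2, 24), (24, -4)) = 38.2099
d((-3, -12), (8, 29)) = 42.45
d((-3, -12), (-25, 9)) = 30.4138
d((-3, -12), (28, -28)) = 34.8855
d((-3, -12), (-20, -24)) = 20.8087
d((-3, -12), (24, -4)) = 28.1603
d((8, 29), (-25, 9)) = 38.5876
d((8, 29), (28, -28)) = 60.407
d((8, 29), (-20, -24)) = 59.9416
d((8, 29), (24, -4)) = 36.6742
d((-25, 9), (28, -28)) = 64.6375
d((-25, 9), (-20, -24)) = 33.3766
d((-25, 9), (24, -4)) = 50.6952
d((28, -28), (-20, -24)) = 48.1664
d((28, -28), (24, -4)) = 24.3311
d((-20, -24), (24, -4)) = 48.3322

Closest pair: (-7, -18) and (-3, -12) with distance 7.2111

The closest pair is (-7, -18) and (-3, -12) with Euclidean distance 7.2111. For 9 points, brute-force pairwise comparison is shown above. For large n, the divide-and-conquer algorithm (sort by x, recurse on halves, check the dividing strip) achieves O(n log n).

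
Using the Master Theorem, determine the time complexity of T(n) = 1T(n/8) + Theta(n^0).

Master Theorem for T(n) = 1T(n/8) + O(n^0):

a = 1, b = 8, c = 0
log_b(a) = log_8(1) = 0.0000

Case 2: c = 0 = log_8(1) = 0.0000
T(n) = O(n^0 log n) = O(log n)

For T(n) = 1T(n/8) + O(n^0): log_8(1) = 0.0000. This is Case 2 of the Master Theorem (c = log_b(a), equal work at all levels), giving O(log n).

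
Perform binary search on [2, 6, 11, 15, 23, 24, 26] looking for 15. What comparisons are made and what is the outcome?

Binary search for 15 in [2, 6, 11, 15, 23, 24, 26]:

lo=0, hi=6, mid=3, arr[mid]=15 -> Found target at index 3!

Binary search finds 15 at index 3 after 1 comparisons. The search repeatedly halves the search space by comparing with the middle element.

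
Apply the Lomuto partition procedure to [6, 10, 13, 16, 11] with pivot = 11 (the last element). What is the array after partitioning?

Lomuto partition with pivot = 11:

Initial array: [6, 10, 13, 16, 11]

arr[0]=6 <= 11: swap with position 0, array becomes [6, 10, 13, 16, 11]
arr[1]=10 <= 11: swap with position 1, array becomes [6, 10, 13, 16, 11]
arr[2]=13 > 11: no swap
arr[3]=16 > 11: no swap

Place pivot at position 2: [6, 10, 11, 16, 13]
Pivot position: 2

After partitioning with pivot 11, the array becomes [6, 10, 11, 16, 13]. The pivot is placed at index 2. All elements to the left of the pivot are <= 11, and all elements to the right are > 11.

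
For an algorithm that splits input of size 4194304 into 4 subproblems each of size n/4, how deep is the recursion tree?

For divide and conquer with division factor 4:

Problem sizes at each level:
Level 0: 4194304
Level 1: 1048576
Level 2: 262144
Level 3: 65536
Level 4: 16384
Level 5: 4096
Level 6: 1024
Level 7: 256
Level 8: 64
Level 9: 16
Level 10: 4
Level 11: 1

The root is level 0 and the size-1 base case is level 11 (the tree spans levels 0 through 11, i.e. 12 levels counting the root), so the depth is the number of divisions: log_4(4194304) = 11

The recursion tree depth is log_4(4194304) = 11. At each level, the problem size is divided by 4, so it takes 11 divisions to reduce to a base case of size 1. The algorithm makes 4 recursive calls at each level.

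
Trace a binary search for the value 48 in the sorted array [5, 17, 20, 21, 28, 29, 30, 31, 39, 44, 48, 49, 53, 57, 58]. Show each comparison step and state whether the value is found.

Binary search for 48 in [5, 17, 20, 21, 28, 29, 30, 31, 39, 44, 48, 49, 53, 57, 58]:

lo=0, hi=14, mid=7, arr[mid]=31 -> 31 < 48, search right half
lo=8, hi=14, mid=11, arr[mid]=49 -> 49 > 48, search left half
lo=8, hi=10, mid=9, arr[mid]=44 -> 44 < 48, search right half
lo=10, hi=10, mid=10, arr[mid]=48 -> Found target at index 10!

Binary search finds 48 at index 10 after 4 comparisons. The search repeatedly halves the search space by comparing with the middle element.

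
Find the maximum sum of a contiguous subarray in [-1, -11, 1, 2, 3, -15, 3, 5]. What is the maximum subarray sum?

Using Kadane's algorithm on [-1, -11, 1, 2, 3, -15, 3, 5]:

Scanning through the array:
Position 1 (value -11): max_ending_here = -11, max_so_far = -1
Position 2 (value 1): max_ending_here = 1, max_so_far = 1
Position 3 (value 2): max_ending_here = 3, max_so_far = 3
Position 4 (value 3): max_ending_here = 6, max_so_far = 6
Position 5 (value -15): max_ending_here = -9, max_so_far = 6
Position 6 (value 3): max_ending_here = 3, max_so_far = 6
Position 7 (value 5): max_ending_here = 8, max_so_far = 8

Maximum subarray: [3, 5]
Maximum sum: 8

The maximum subarray is [3, 5] with sum 8. This subarray runs from index 6 to index 7.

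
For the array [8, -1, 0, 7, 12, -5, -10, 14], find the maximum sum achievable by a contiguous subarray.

Using Kadane's algorithm on [8, -1, 0, 7, 12, -5, -10, 14]:

Scanning through the array:
Position 1 (value -1): max_ending_here = 7, max_so_far = 8
Position 2 (value 0): max_ending_here = 7, max_so_far = 8
Position 3 (value 7): max_ending_here = 14, max_so_far = 14
Position 4 (value 12): max_ending_here = 26, max_so_far = 26
Position 5 (value -5): max_ending_here = 21, max_so_far = 26
Position 6 (value -10): max_ending_here = 11, max_so_far = 26
Position 7 (value 14): max_ending_here = 25, max_so_far = 26

Maximum subarray: [8, -1, 0, 7, 12]
Maximum sum: 26

The maximum subarray is [8, -1, 0, 7, 12] with sum 26. This subarray runs from index 0 to index 4.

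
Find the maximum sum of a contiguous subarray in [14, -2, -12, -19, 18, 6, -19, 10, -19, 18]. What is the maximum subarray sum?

Using Kadane's algorithm on [14, -2, -12, -19, 18, 6, -19, 10, -19, 18]:

Scanning through the array:
Position 1 (value -2): max_ending_here = 12, max_so_far = 14
Position 2 (value -12): max_ending_here = 0, max_so_far = 14
Position 3 (value -19): max_ending_here = -19, max_so_far = 14
Position 4 (value 18): max_ending_here = 18, max_so_far = 18
Position 5 (value 6): max_ending_here = 24, max_so_far = 24
Position 6 (value -19): max_ending_here = 5, max_so_far = 24
Position 7 (value 10): max_ending_here = 15, max_so_far = 24
Position 8 (value -19): max_ending_here = -4, max_so_far = 24
Position 9 (value 18): max_ending_here = 18, max_so_far = 24

Maximum subarray: [18, 6]
Maximum sum: 24

The maximum subarray is [18, 6] with sum 24. This subarray runs from index 4 to index 5.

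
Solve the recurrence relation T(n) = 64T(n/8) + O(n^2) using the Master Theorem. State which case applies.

Master Theorem for T(n) = 64T(n/8) + O(n^2):

a = 64, b = 8, c = 2
log_b(a) = log_8(64) = 2.0000

Case 2: c = 2 = log_8(64) = 2.0000
T(n) = O(n^2 log n) = O(n^2 log n)

For T(n) = 64T(n/8) + O(n^2): log_8(64) = 2.0000. This is Case 2 of the Master Theorem (c = log_b(a), equal work at all levels), giving O(n^2 log n).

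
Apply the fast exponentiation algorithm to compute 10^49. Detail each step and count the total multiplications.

Computing 10^49 by squaring (build up from 10^1; each line after the first costs one multiplication):

10^1 = 10
10^2 = (10^1)^2 = 10^2 = 100
10^3 = 10 * 10^2 = 10 * 100 = 1000
10^6 = (10^3)^2 = 1000^2 = 1000000
10^12 = (10^6)^2 = 1000000^2 = 1000000000000
10^24 = (10^12)^2 = 1000000000000^2 = 1000000000000000000000000
10^48 = (10^24)^2 = 1000000000000000000000000^2 = 1000000000000000000000000000000000000000000000000
10^49 = 10 * 10^48 = 10 * 1000000000000000000000000000000000000000000000000 = 10000000000000000000000000000000000000000000000000

Result: 10000000000000000000000000000000000000000000000000
Multiplications needed: 7 (7 lines after 10^1)

10^49 = 10000000000000000000000000000000000000000000000000. Using exponentiation by squaring, this requires 7 multiplications. The key idea: if the exponent is even, square the half-power; if odd, multiply by the base once.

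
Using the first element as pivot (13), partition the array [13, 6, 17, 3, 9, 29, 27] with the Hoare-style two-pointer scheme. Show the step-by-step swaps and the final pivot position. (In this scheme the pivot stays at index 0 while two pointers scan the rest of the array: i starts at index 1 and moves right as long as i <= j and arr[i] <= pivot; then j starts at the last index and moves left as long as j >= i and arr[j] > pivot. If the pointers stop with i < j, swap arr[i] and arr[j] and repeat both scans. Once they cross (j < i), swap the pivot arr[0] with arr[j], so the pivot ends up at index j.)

Hoare-style two-pointer partition with pivot = 13:

Initial array: [13, 6, 17, 3, 9, 29, 27]

Pointers start at i = 1, j = 6.
i stops at index 2 (arr[2]=17 > 13), j stops at index 4 (arr[4]=9 <= 13): swap arr[2] and arr[4], array becomes [13, 6, 9, 3, 17, 29, 27]
i ends at 4, j ends at 3: the pointers have crossed (j < i), so scanning stops.

Swap pivot arr[0] with arr[3] to place pivot at position 3: [3, 6, 9, 13, 17, 29, 27]
Pivot position: 3

After partitioning with pivot 13, the array becomes [3, 6, 9, 13, 17, 29, 27]. The pivot is placed at index 3. All elements to the left of the pivot are <= 13, and all elements to the right are > 13.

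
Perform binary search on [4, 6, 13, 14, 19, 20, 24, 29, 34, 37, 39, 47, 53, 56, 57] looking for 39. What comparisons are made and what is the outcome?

Binary search for 39 in [4, 6, 13, 14, 19, 20, 24, 29, 34, 37, 39, 47, 53, 56, 57]:

lo=0, hi=14, mid=7, arr[mid]=29 -> 29 < 39, search right half
lo=8, hi=14, mid=11, arr[mid]=47 -> 47 > 39, search left half
lo=8, hi=10, mid=9, arr[mid]=37 -> 37 < 39, search right half
lo=10, hi=10, mid=10, arr[mid]=39 -> Found target at index 10!

Binary search finds 39 at index 10 after 4 comparisons. The search repeatedly halves the search space by comparing with the middle element.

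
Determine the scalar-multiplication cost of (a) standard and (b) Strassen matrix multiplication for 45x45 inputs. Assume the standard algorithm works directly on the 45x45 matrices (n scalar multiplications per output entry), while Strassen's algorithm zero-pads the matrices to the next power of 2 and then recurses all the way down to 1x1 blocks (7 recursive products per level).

Matrix multiplication for 45x45 matrices:

Strassen's algorithm requires power-of-2 dimensions. Pad 45x45 to 64x64 (next power of 2).

Standard algorithm: 45^3 = 91125 multiplications
Strassen's algorithm: 7^(log2(64)) = 7^6 = 117649 multiplications
Difference: 91125 - 117649 = -26524 (Strassen uses MORE here due to padding overhead — for small or just-over-power-of-2 n, padding can outweigh the per-level savings)

Standard: 91125 multiplications (45^3). Strassen: 117649 multiplications (7^6, after padding to 64x64). Strassen reduces 8 recursive multiplications to 7 at each level.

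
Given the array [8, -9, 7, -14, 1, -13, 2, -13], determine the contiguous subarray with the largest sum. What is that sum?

Using Kadane's algorithm on [8, -9, 7, -14, 1, -13, 2, -13]:

Scanning through the array:
Position 1 (value -9): max_ending_here = -1, max_so_far = 8
Position 2 (value 7): max_ending_here = 7, max_so_far = 8
Position 3 (value -14): max_ending_here = -7, max_so_far = 8
Position 4 (value 1): max_ending_here = 1, max_so_far = 8
Position 5 (value -13): max_ending_here = -12, max_so_far = 8
Position 6 (value 2): max_ending_here = 2, max_so_far = 8
Position 7 (value -13): max_ending_here = -11, max_so_far = 8

Maximum subarray: [8]
Maximum sum: 8

The maximum subarray is [8] with sum 8. This subarray runs from index 0 to index 0.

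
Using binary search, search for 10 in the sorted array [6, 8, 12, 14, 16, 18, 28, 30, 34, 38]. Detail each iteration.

Binary search for 10 in [6, 8, 12, 14, 16, 18, 28, 30, 34, 38]:

lo=0, hi=9, mid=4, arr[mid]=16 -> 16 > 10, search left half
lo=0, hi=3, mid=1, arr[mid]=8 -> 8 < 10, search right half
lo=2, hi=3, mid=2, arr[mid]=12 -> 12 > 10, search left half
lo=2 > hi=1, target 10 not found

Binary search determines that 10 is not in the array after 3 comparisons. The search space was exhausted without finding the target.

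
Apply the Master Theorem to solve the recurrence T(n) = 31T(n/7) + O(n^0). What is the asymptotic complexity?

Master Theorem for T(n) = 31T(n/7) + O(n^0):

a = 31, b = 7, c = 0
log_b(a) = log_7(31) = 1.7647

Case 1: c = 0 < log_7(31) = 1.7647
T(n) = O(n^(log_7 31))

For T(n) = 31T(n/7) + O(n^0): log_7(31) = 1.7647. This is Case 1 of the Master Theorem (c < log_b(a), work dominated by leaves), giving O(n^(log_7 31)).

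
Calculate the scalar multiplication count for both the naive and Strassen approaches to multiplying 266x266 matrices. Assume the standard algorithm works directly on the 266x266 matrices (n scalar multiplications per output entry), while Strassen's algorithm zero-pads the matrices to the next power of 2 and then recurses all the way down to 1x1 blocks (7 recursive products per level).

Matrix multiplication for 266x266 matrices:

Strassen's algorithm requires power-of-2 dimensions. Pad 266x266 to 512x512 (next power of 2).

Standard algorithm: 266^3 = 18821096 multiplications
Strassen's algorithm: 7^(log2(512)) = 7^9 = 40353607 multiplications
Difference: 18821096 - 40353607 = -21532511 (Strassen uses MORE here due to padding overhead — for small or just-over-power-of-2 n, padding can outweigh the per-level savings)

Standard: 18821096 multiplications (266^3). Strassen: 40353607 multiplications (7^9, after padding to 512x512). Strassen reduces 8 recursive multiplications to 7 at each level.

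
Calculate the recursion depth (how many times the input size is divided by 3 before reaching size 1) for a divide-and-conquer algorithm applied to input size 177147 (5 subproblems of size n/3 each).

For divide and conquer with division factor 3:

Problem sizes at each level:
Level 0: 177147
Level 1: 59049
Level 2: 19683
Level 3: 6561
Level 4: 2187
Level 5: 729
Level 6: 243
Level 7: 81
Level 8: 27
Level 9: 9
Level 10: 3
Level 11: 1

The root is level 0 and the size-1 base case is level 11 (the tree spans levels 0 through 11, i.e. 12 levels counting the root), so the depth is the number of divisions: log_3(177147) = 11

The recursion tree depth is log_3(177147) = 11. At each level, the problem size is divided by 3, so it takes 11 divisions to reduce to a base case of size 1. The algorithm makes 5 recursive calls at each level.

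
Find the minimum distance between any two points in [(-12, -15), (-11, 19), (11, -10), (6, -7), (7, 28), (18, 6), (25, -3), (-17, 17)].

Computing all pairwise distances among 8 points:

d((-12, -15), (-11, 19)) = 34.0147
d((-12, -15), (11, -10)) = 23.5372
d((-12, -15), (6, -7)) = 19.6977
d((-12, -15), (7, 28)) = 47.0106
d((-12, -15), (18, 6)) = 36.6197
d((-12, -15), (25, -3)) = 38.8973
d((-12, -15), (-17, 17)) = 32.3883
d((-11, 19), (11, -10)) = 36.4005
d((-11, 19), (6, -7)) = 31.0644
d((-11, 19), (7, 28)) = 20.1246
d((-11, 19), (18, 6)) = 31.7805
d((-11, 19), (25, -3)) = 42.19
d((-11, 19), (-17, 17)) = 6.3246
d((11, -10), (6, -7)) = 5.831 <-- minimum
d((11, -10), (7, 28)) = 38.2099
d((11, -10), (18, 6)) = 17.4642
d((11, -10), (25, -3)) = 15.6525
d((11, -10), (-17, 17)) = 38.8973
d((6, -7), (7, 28)) = 35.0143
d((6, -7), (18, 6)) = 17.6918
d((6, -7), (25, -3)) = 19.4165
d((6, -7), (-17, 17)) = 33.2415
d((7, 28), (18, 6)) = 24.5967
d((7, 28), (25, -3)) = 35.8469
d((7, 28), (-17, 17)) = 26.4008
d((18, 6), (25, -3)) = 11.4018
d((18, 6), (-17, 17)) = 36.6879
d((25, -3), (-17, 17)) = 46.5188

Closest pair: (11, -10) and (6, -7) with distance 5.831

The closest pair is (11, -10) and (6, -7) with Euclidean distance 5.831. For 8 points, brute-force pairwise comparison is shown above. For large n, the divide-and-conquer algorithm (sort by x, recurse on halves, check the dividing strip) achieves O(n log n).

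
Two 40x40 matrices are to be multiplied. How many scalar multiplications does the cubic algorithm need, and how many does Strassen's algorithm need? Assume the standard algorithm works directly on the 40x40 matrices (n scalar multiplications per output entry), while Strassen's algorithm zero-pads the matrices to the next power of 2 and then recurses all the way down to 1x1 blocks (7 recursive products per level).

Matrix multiplication for 40x40 matrices:

Strassen's algorithm requires power-of-2 dimensions. Pad 40x40 to 64x64 (next power of 2).

Standard algorithm: 40^3 = 64000 multiplications
Strassen's algorithm: 7^(log2(64)) = 7^6 = 117649 multiplications
Difference: 64000 - 117649 = -53649 (Strassen uses MORE here due to padding overhead — for small or just-over-power-of-2 n, padding can outweigh the per-level savings)

Standard: 64000 multiplications (40^3). Strassen: 117649 multiplications (7^6, after padding to 64x64). Strassen reduces 8 recursive multiplications to 7 at each level.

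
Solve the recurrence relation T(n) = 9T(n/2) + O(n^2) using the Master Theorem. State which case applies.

Master Theorem for T(n) = 9T(n/2) + O(n^2):

a = 9, b = 2, c = 2
log_b(a) = log_2(9) = 3.1699

Case 1: c = 2 < log_2(9) = 3.1699
T(n) = O(n^(log_2 9))

For T(n) = 9T(n/2) + O(n^2): log_2(9) = 3.1699. This is Case 1 of the Master Theorem (c < log_b(a), work dominated by leaves), giving O(n^(log_2 9)).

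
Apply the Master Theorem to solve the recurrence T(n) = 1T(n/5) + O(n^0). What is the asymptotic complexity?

Master Theorem for T(n) = 1T(n/5) + O(n^0):

a = 1, b = 5, c = 0
log_b(a) = log_5(1) = 0.0000

Case 2: c = 0 = log_5(1) = 0.0000
T(n) = O(n^0 log n) = O(log n)

For T(n) = 1T(n/5) + O(n^0): log_5(1) = 0.0000. This is Case 2 of the Master Theorem (c = log_b(a), equal work at all levels), giving O(log n).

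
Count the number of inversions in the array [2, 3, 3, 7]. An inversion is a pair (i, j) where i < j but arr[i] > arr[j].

Finding inversions in [2, 3, 3, 7]:


Total inversions: 0

The array has 0 inversions. It is already sorted.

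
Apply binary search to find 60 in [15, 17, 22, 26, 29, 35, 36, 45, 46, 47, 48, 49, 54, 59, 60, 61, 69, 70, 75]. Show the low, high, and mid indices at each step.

Binary search for 60 in [15, 17, 22, 26, 29, 35, 36, 45, 46, 47, 48, 49, 54, 59, 60, 61, 69, 70, 75]:

lo=0, hi=18, mid=9, arr[mid]=47 -> 47 < 60, search right half
lo=10, hi=18, mid=14, arr[mid]=60 -> Found target at index 14!

Binary search finds 60 at index 14 after 2 comparisons. The search repeatedly halves the search space by comparing with the middle element.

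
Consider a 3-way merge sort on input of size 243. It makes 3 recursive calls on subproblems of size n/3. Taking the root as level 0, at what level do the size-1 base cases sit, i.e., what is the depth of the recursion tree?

For divide and conquer with division factor 3:

Problem sizes at each level:
Level 0: 243
Level 1: 81
Level 2: 27
Level 3: 9
Level 4: 3
Level 5: 1

The root is level 0 and the size-1 base case is level 5 (the tree spans levels 0 through 5, i.e. 6 levels counting the root), so the depth is the number of divisions: log_3(243) = 5

The recursion tree depth is log_3(243) = 5. At each level, the problem size is divided by 3, so it takes 5 divisions to reduce to a base case of size 1. The algorithm makes 3 recursive calls at each level.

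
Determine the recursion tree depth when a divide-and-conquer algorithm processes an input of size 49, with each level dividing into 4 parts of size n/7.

For divide and conquer with division factor 7:

Problem sizes at each level:
Level 0: 49
Level 1: 7
Level 2: 1

The root is level 0 and the size-1 base case is level 2 (the tree spans levels 0 through 2, i.e. 3 levels counting the root), so the depth is the number of divisions: log_7(49) = 2

The recursion tree depth is log_7(49) = 2. At each level, the problem size is divided by 7, so it takes 2 divisions to reduce to a base case of size 1. The algorithm makes 4 recursive calls at each level.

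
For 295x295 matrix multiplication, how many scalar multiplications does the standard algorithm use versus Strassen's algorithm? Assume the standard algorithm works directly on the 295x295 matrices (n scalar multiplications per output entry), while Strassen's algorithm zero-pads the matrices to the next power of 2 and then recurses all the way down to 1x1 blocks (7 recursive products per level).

Matrix multiplication for 295x295 matrices:

Strassen's algorithm requires power-of-2 dimensions. Pad 295x295 to 512x512 (next power of 2).

Standard algorithm: 295^3 = 25672375 multiplications
Strassen's algorithm: 7^(log2(512)) = 7^9 = 40353607 multiplications
Difference: 25672375 - 40353607 = -14681232 (Strassen uses MORE here due to padding overhead — for small or just-over-power-of-2 n, padding can outweigh the per-level savings)

Standard: 25672375 multiplications (295^3). Strassen: 40353607 multiplications (7^9, after padding to 512x512). Strassen reduces 8 recursive multiplications to 7 at each level.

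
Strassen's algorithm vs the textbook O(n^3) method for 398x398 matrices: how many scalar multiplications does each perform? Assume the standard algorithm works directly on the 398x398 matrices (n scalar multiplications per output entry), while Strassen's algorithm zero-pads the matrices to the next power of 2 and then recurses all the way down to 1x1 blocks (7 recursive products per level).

Matrix multiplication for 398x398 matrices:

Strassen's algorithm requires power-of-2 dimensions. Pad 398x398 to 512x512 (next power of 2).

Standard algorithm: 398^3 = 63044792 multiplications
Strassen's algorithm: 7^(log2(512)) = 7^9 = 40353607 multiplications
Savings: 63044792 - 40353607 = 22691185 multiplications

Standard: 63044792 multiplications (398^3). Strassen: 40353607 multiplications (7^9, after padding to 512x512). Strassen reduces 8 recursive multiplications to 7 at each level.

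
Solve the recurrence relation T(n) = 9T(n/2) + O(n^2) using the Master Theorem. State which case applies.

Master Theorem for T(n) = 9T(n/2) + O(n^2):

a = 9, b = 2, c = 2
log_b(a) = log_2(9) = 3.1699

Case 1: c = 2 < log_2(9) = 3.1699
T(n) = O(n^(log_2 9))

For T(n) = 9T(n/2) + O(n^2): log_2(9) = 3.1699. This is Case 1 of the Master Theorem (c < log_b(a), work dominated by leaves), giving O(n^(log_2 9)).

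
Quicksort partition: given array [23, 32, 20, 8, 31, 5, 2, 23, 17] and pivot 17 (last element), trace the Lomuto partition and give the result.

Lomuto partition with pivot = 17:

Initial array: [23, 32, 20, 8, 31, 5, 2, 23, 17]

arr[0]=23 > 17: no swap
arr[1]=32 > 17: no swap
arr[2]=20 > 17: no swap
arr[3]=8 <= 17: swap with position 0, array becomes [8, 32, 20, 23, 31, 5, 2, 23, 17]
arr[4]=31 > 17: no swap
arr[5]=5 <= 17: swap with position 1, array becomes [8, 5, 20, 23, 31, 32, 2, 23, 17]
arr[6]=2 <= 17: swap with position 2, array becomes [8, 5, 2, 23, 31, 32, 20, 23, 17]
arr[7]=23 > 17: no swap

Place pivot at position 3: [8, 5, 2, 17, 31, 32, 20, 23, 23]
Pivot position: 3

After partitioning with pivot 17, the array becomes [8, 5, 2, 17, 31, 32, 20, 23, 23]. The pivot is placed at index 3. All elements to the left of the pivot are <= 17, and all elements to the right are > 17.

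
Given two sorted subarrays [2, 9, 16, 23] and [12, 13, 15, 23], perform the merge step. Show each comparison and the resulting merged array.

Merging process:

Compare 2 vs 12: take 2 from left. Merged: [2]
Compare 9 vs 12: take 9 from left. Merged: [2, 9]
Compare 16 vs 12: take 12 from right. Merged: [2, 9, 12]
Compare 16 vs 13: take 13 from right. Merged: [2, 9, 12, 13]
Compare 16 vs 15: take 15 from right. Merged: [2, 9, 12, 13, 15]
Compare 16 vs 23: take 16 from left. Merged: [2, 9, 12, 13, 15, 16]
Compare 23 vs 23: take 23 from left. Merged: [2, 9, 12, 13, 15, 16, 23]
Append remaining from right: [23]. Merged: [2, 9, 12, 13, 15, 16, 23, 23]

Final merged array: [2, 9, 12, 13, 15, 16, 23, 23]
Total comparisons: 7

The merged array is [2, 9, 12, 13, 15, 16, 23, 23], requiring 7 comparisons. The merge step runs in O(n) time where n is the total number of elements.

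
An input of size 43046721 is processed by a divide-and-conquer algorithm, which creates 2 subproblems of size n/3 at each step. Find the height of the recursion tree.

For divide and conquer with division factor 3:

Problem sizes at each level:
Level 0: 43046721
Level 1: 14348907
Level 2: 4782969
Level 3: 1594323
Level 4: 531441
Level 5: 177147
Level 6: 59049
Level 7: 19683
Level 8: 6561
Level 9: 2187
Level 10: 729
Level 11: 243
Level 12: 81
Level 13: 27
Level 14: 9
Level 15: 3
Level 16: 1

The root is level 0 and the size-1 base case is level 16 (the tree spans levels 0 through 16, i.e. 17 levels counting the root), so the depth is the number of divisions: log_3(43046721) = 16

The recursion tree depth is log_3(43046721) = 16. At each level, the problem size is divided by 3, so it takes 16 divisions to reduce to a base case of size 1. The algorithm makes 2 recursive calls at each level.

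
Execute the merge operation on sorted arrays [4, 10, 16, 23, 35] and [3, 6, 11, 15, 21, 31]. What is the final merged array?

Merging process:

Compare 4 vs 3: take 3 from right. Merged: [3]
Compare 4 vs 6: take 4 from left. Merged: [3, 4]
Compare 10 vs 6: take 6 from right. Merged: [3, 4, 6]
Compare 10 vs 11: take 10 from left. Merged: [3, 4, 6, 10]
Compare 16 vs 11: take 11 from right. Merged: [3, 4, 6, 10, 11]
Compare 16 vs 15: take 15 from right. Merged: [3, 4, 6, 10, 11, 15]
Compare 16 vs 21: take 16 from left. Merged: [3, 4, 6, 10, 11, 15, 16]
Compare 23 vs 21: take 21 from right. Merged: [3, 4, 6, 10, 11, 15, 16, 21]
Compare 23 vs 31: take 23 from left. Merged: [3, 4, 6, 10, 11, 15, 16, 21, 23]
Compare 35 vs 31: take 31 from right. Merged: [3, 4, 6, 10, 11, 15, 16, 21, 23, 31]
Append remaining from left: [35]. Merged: [3, 4, 6, 10, 11, 15, 16, 21, 23, 31, 35]

Final merged array: [3, 4, 6, 10, 11, 15, 16, 21, 23, 31, 35]
Total comparisons: 10

The merged array is [3, 4, 6, 10, 11, 15, 16, 21, 23, 31, 35], requiring 10 comparisons. The merge step runs in O(n) time where n is the total number of elements.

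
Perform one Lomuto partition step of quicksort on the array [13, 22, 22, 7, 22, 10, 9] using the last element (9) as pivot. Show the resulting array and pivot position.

Lomuto partition with pivot = 9:

Initial array: [13, 22, 22, 7, 22, 10, 9]

arr[0]=13 > 9: no swap
arr[1]=22 > 9: no swap
arr[2]=22 > 9: no swap
arr[3]=7 <= 9: swap with position 0, array becomes [7, 22, 22, 13, 22, 10, 9]
arr[4]=22 > 9: no swap
arr[5]=10 > 9: no swap

Place pivot at position 1: [7, 9, 22, 13, 22, 10, 22]
Pivot position: 1

After partitioning with pivot 9, the array becomes [7, 9, 22, 13, 22, 10, 22]. The pivot is placed at index 1. All elements to the left of the pivot are <= 9, and all elements to the right are > 9.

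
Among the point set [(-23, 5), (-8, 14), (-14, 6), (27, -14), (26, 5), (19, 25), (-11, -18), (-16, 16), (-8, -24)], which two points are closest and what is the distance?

Computing all pairwise distances among 9 points:

d((-23, 5), (-8, 14)) = 17.4929
d((-23, 5), (-14, 6)) = 9.0554
d((-23, 5), (27, -14)) = 53.4883
d((-23, 5), (26, 5)) = 49.0
d((-23, 5), (19, 25)) = 46.5188
d((-23, 5), (-11, -18)) = 25.9422
d((-23, 5), (-16, 16)) = 13.0384
d((-23, 5), (-8, -24)) = 32.6497
d((-8, 14), (-14, 6)) = 10.0
d((-8, 14), (27, -14)) = 44.8219
d((-8, 14), (26, 5)) = 35.171
d((-8, 14), (19, 25)) = 29.1548
d((-8, 14), (-11, -18)) = 32.1403
d((-8, 14), (-16, 16)) = 8.2462
d((-8, 14), (-8, -24)) = 38.0
d((-14, 6), (27, -14)) = 45.618
d((-14, 6), (26, 5)) = 40.0125
d((-14, 6), (19, 25)) = 38.0789
d((-14, 6), (-11, -18)) = 24.1868
d((-14, 6), (-16, 16)) = 10.198
d((-14, 6), (-8, -24)) = 30.5941
d((27, -14), (26, 5)) = 19.0263
d((27, -14), (19, 25)) = 39.8121
d((27, -14), (-11, -18)) = 38.2099
d((27, -14), (-16, 16)) = 52.4309
d((27, -14), (-8, -24)) = 36.4005
d((26, 5), (19, 25)) = 21.1896
d((26, 5), (-11, -18)) = 43.566
d((26, 5), (-16, 16)) = 43.4166
d((26, 5), (-8, -24)) = 44.6878
d((19, 25), (-11, -18)) = 52.4309
d((19, 25), (-16, 16)) = 36.1386
d((19, 25), (-8, -24)) = 55.9464
d((-11, -18), (-16, 16)) = 34.3657
d((-11, -18), (-8, -24)) = 6.7082 <-- minimum
d((-16, 16), (-8, -24)) = 40.7922

Closest pair: (-11, -18) and (-8, -24) with distance 6.7082

The closest pair is (-11, -18) and (-8, -24) with Euclidean distance 6.7082. For 9 points, brute-force pairwise comparison is shown above. For large n, the divide-and-conquer algorithm (sort by x, recurse on halves, check the dividing strip) achieves O(n log n).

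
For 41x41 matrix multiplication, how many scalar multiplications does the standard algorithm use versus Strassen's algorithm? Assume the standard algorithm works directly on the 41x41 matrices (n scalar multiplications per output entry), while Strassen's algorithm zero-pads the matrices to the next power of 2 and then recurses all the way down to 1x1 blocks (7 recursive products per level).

Matrix multiplication for 41x41 matrices:

Strassen's algorithm requires power-of-2 dimensions. Pad 41x41 to 64x64 (next power of 2).

Standard algorithm: 41^3 = 68921 multiplications
Strassen's algorithm: 7^(log2(64)) = 7^6 = 117649 multiplications
Difference: 68921 - 117649 = -48728 (Strassen uses MORE here due to padding overhead — for small or just-over-power-of-2 n, padding can outweigh the per-level savings)

Standard: 68921 multiplications (41^3). Strassen: 117649 multiplications (7^6, after padding to 64x64). Strassen reduces 8 recursive multiplications to 7 at each level.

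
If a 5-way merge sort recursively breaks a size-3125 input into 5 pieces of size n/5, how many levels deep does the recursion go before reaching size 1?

For divide and conquer with division factor 5:

Problem sizes at each level:
Level 0: 3125
Level 1: 625
Level 2: 125
Level 3: 25
Level 4: 5
Level 5: 1

The root is level 0 and the size-1 base case is level 5 (the tree spans levels 0 through 5, i.e. 6 levels counting the root), so the depth is the number of divisions: log_5(3125) = 5

The recursion tree depth is log_5(3125) = 5. At each level, the problem size is divided by 5, so it takes 5 divisions to reduce to a base case of size 1. The algorithm makes 5 recursive calls at each level.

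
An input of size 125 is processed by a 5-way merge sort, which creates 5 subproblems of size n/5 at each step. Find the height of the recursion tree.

For divide and conquer with division factor 5:

Problem sizes at each level:
Level 0: 125
Level 1: 25
Level 2: 5
Level 3: 1

The root is level 0 and the size-1 base case is level 3 (the tree spans levels 0 through 3, i.e. 4 levels counting the root), so the depth is the number of divisions: log_5(125) = 3

The recursion tree depth is log_5(125) = 3. At each level, the problem size is divided by 5, so it takes 3 divisions to reduce to a base case of size 1. The algorithm makes 5 recursive calls at each level.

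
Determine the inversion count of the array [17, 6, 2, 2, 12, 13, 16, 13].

Finding inversions in [17, 6, 2, 2, 12, 13, 16, 13]:

(0, 1): arr[0]=17 > arr[1]=6
(0, 2): arr[0]=17 > arr[2]=2
(0, 3): arr[0]=17 > arr[3]=2
(0, 4): arr[0]=17 > arr[4]=12
(0, 5): arr[0]=17 > arr[5]=13
(0, 6): arr[0]=17 > arr[6]=16
(0, 7): arr[0]=17 > arr[7]=13
(1, 2): arr[1]=6 > arr[2]=2
(1, 3): arr[1]=6 > arr[3]=2
(6, 7): arr[6]=16 > arr[7]=13

Total inversions: 10

The array has 10 inversion(s): (0,1), (0,2), (0,3), (0,4), (0,5), (0,6), (0,7), (1,2), (1,3), (6,7). Each pair (i,j) satisfies i < j and arr[i] > arr[j].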